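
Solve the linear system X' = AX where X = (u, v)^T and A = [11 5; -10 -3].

Coefficient matrix A = [[11, 5], [-10, -3]].
Characteristic polynomial det(A - λI) = λ^2 - 8λ + 17 = 0.
Eigenvalues λ = 4 ± i (complex conjugate pair).
For λ=4+i: an eigenvector is (2,-3) - i(-1,1) = (2 + i, -3 - i).
A real fundamental pair from Re and Im of e^((4+i)t)v: X_1 = e^(4t)(cos(t)·(2,-3) + sin(t)·(-1,1)), X_2 = e^(4t)(sin(t)·(2,-3) - cos(t)·(-1,1)).
General solution: C_1X_1 + C_2X_2.

u(t) = -C_1e^(4t)sin(t) + 2C_1e^(4t)cos(t) + 2C_2e^(4t)sin(t) + C_2e^(4t)cos(t), v(t) = C_1e^(4t)sin(t) - 3C_1e^(4t)cos(t) - 3C_2e^(4t)sin(t) - C_2e^(4t)cos(t)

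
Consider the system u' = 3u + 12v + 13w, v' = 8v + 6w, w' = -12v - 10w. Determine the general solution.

Coefficient matrix A = [[3, 12, 13], [0, 8, 6], [0, -12, -10]].
det(A - λI) = 0 gives eigenvalues λ = 2, -4, 3.
For λ=2: eigenvector (-1,-1,1).
For λ=-4: eigenvector (-2,-1,2).
For λ=3: eigenvector (1,0,0).
General solution: c_1e^(2t)(-1,-1,1) + c_2e^(-4t)(-2,-1,2) + c_3e^(3t)(1,0,0).

u(t) = -c_1e^(2t) - 2c_2e^(-4t) + c_3e^(3t), v(t) = -c_1e^(2t) - c_2e^(-4t), w(t) = c_1e^(2t) + 2c_2e^(-4t)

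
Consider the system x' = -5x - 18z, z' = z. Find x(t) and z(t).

x(t) = -3C_1e^(t) - C_2e^(-5t), z(t) = C_1e^(t)

Coefficient matrix A = [[-5, -18], [0, 1]].
Characteristic polynomial det(A - λI) = λ^2 + 4λ - 5 = 0.
Eigenvalues λ = 1, -5.
For λ=1: (A-λI) row 1 is [-6, -18], so an eigenvector is (-3, 1).
For λ=-5: (A-λI) row 1 is [0, -18], so an eigenvector is (-1, 0).
General solution: C_1e^(t)(-3,1) + C_2e^(-5t)(-1,0).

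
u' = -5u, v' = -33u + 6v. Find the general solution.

u(t) = -K_1e^(-5t), v(t) = -3K_1e^(-5t) - K_2e^(6t)

Coefficient matrix A = [[-5, 0], [-33, 6]].
Characteristic polynomial det(A - λI) = λ^2 - λ - 30 = 0.
Eigenvalues λ = -5, 6.
For λ=-5: (A-λI) row 2 is [-33, 11], so an eigenvector is (-1, -3).
For λ=6: (A-λI) row 1 is [-11, 0], so an eigenvector is (0, -1).
General solution: K_1e^(-5t)(-1,-3) + K_2e^(6t)(0,-1).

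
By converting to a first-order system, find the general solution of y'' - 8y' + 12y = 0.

y(t) = c_1e^(6t) + c_2e^(2t)

Let x_1 = y, x_2 = y'. Then x_1' = x_2 and x_2' = -12x_1 + 8x_2.
A = [[0,1],[-12,8]]; det(A-λI) = λ^2 - 8λ + 12.
Eigenvalues λ = 6, 2 with eigenvectors (1,6), (1,2).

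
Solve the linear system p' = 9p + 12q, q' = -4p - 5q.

Coefficient matrix A = [[9, 12], [-4, -5]].
Characteristic polynomial det(A - λI) = λ^2 - 4λ + 3 = 0.
Eigenvalues λ = 1, 3.
For λ=1: (A-λI) row 1 is [8, 12], so an eigenvector is (3, -2).
For λ=3: (A-λI) row 1 is [6, 12], so an eigenvector is (2, -1).
General solution: K_1e^(t)(3,-2) + K_2e^(3t)(2,-1).

p(t) = 3K_1e^(t) + 2K_2e^(3t), q(t) = -2K_1e^(t) - K_2e^(3t)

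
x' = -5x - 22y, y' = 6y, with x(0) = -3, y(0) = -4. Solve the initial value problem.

x(t) = 8e^(6t) - 11e^(-5t), y(t) = -4e^(6t)

Coefficient matrix A = [[-5, -22], [0, 6]].
Characteristic polynomial det(A - λI) = λ^2 - λ - 30 = 0.
Eigenvalues λ = -5, 6.
For λ=-5: (A-λI) row 1 is [0, -22], so an eigenvector is (-1, 0).
For λ=6: (A-λI) row 1 is [-11, -22], so an eigenvector is (-2, 1).
General solution: C_1e^(-5t)(-1,0) + C_2e^(6t)(-2,1).
Applying x(0)=-3, y(0)=-4 gives C_1=11, C_2=-4.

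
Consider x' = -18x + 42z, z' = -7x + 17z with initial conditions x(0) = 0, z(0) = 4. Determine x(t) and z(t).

Coefficient matrix A = [[-18, 42], [-7, 17]].
Characteristic polynomial det(A - λI) = λ^2 + λ - 12 = 0.
Eigenvalues λ = 3, -4.
For λ=3: (A-λI) row 1 is [-21, 42], so an eigenvector is (-2, -1).
For λ=-4: (A-λI) row 1 is [-14, 42], so an eigenvector is (3, 1).
General solution: K_1e^(3t)(-2,-1) + K_2e^(-4t)(3,1).
Applying x(0)=0, z(0)=4 gives K_1=-12, K_2=-8.

x(t) = 24e^(3t) - 24e^(-4t), z(t) = 12e^(3t) - 8e^(-4t)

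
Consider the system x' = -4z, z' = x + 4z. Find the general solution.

Coefficient matrix A = [[0, -4], [1, 4]].
Characteristic polynomial det(A - λI) = λ^2 - 4λ + 4 = 0.
Single eigenvalue λ = 2 with algebraic multiplicity 2.
Eigenvector v = (2,-1); generalized eigenvector w with (A-λI)w=v is (3,-2).
General solution: e^(2t)[K_1·v + K_2·(t·v + w)].

x(t) = 2K_1e^(2t) + 2K_2te^(2t) + 3K_2e^(2t), z(t) = -K_1e^(2t) - K_2te^(2t) - 2K_2e^(2t)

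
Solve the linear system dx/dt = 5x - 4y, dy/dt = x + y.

Coefficient matrix A = [[5, -4], [1, 1]].
Characteristic polynomial det(A - λI) = λ^2 - 6λ + 9 = 0.
Single eigenvalue λ = 3 with algebraic multiplicity 2.
Eigenvector v = (-2,-1); generalized eigenvector w with (A-λI)w=v is (1,1).
General solution: e^(3t)[K_1·v + K_2·(t·v + w)].

x(t) = -2K_1e^(3t) - 2K_2te^(3t) + K_2e^(3t), y(t) = -K_1e^(3t) - K_2te^(3t) + K_2e^(3t)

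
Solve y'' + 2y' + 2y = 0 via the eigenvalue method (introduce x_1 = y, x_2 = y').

Let x_1 = y, x_2 = y'. Then x_1' = x_2 and x_2' = -2x_1 - 2x_2.
A = [[0,1],[-2,-2]]; det(A-λI) = λ^2 + 2λ + 2.
Eigenvalues λ = -1 ± i.

y(t) = C_1e^(-t)cos(t) + C_2e^(-t)sin(t)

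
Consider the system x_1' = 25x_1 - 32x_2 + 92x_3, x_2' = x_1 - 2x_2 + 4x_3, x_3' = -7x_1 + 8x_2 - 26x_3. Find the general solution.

Coefficient matrix A = [[25, -32, 92], [1, -2, 4], [-7, 8, -26]].
det(A - λI) = 0 gives eigenvalues λ = -3, 2, -2.
For λ=-3: eigenvector (11,1,-3).
For λ=2: eigenvector (4,0,-1).
For λ=-2: eigenvector (8,1,-2).
General solution: K_1e^(-3t)(11,1,-3) + K_2e^(2t)(4,0,-1) + K_3e^(-2t)(8,1,-2).

x_1(t) = 11K_1e^(-3t) + 4K_2e^(2t) + 8K_3e^(-2t), x_2(t) = K_1e^(-3t) + K_3e^(-2t), x_3(t) = -3K_1e^(-3t) - K_2e^(2t) - 2K_3e^(-2t)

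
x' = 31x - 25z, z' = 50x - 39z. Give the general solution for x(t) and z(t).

x(t) = 2K_1e^(-4t)sin(5t) + K_1e^(-4t)cos(5t) + K_2e^(-4t)sin(5t) - 2K_2e^(-4t)cos(5t), z(t) = 3K_1e^(-4t)sin(5t) + K_1e^(-4t)cos(5t) + K_2e^(-4t)sin(5t) - 3K_2e^(-4t)cos(5t)

Coefficient matrix A = [[31, -25], [50, -39]].
Characteristic polynomial det(A - λI) = λ^2 + 8λ + 41 = 0.
Eigenvalues λ = -4 ± 5i (complex conjugate pair).
For λ=-4+5i: an eigenvector is (1,1) - i(2,3) = (1 - 2i, 1 - 3i).
A real fundamental pair from Re and Im of e^((-4+5i)t)v: X_1 = e^(-4t)(cos(5t)·(1,1) + sin(5t)·(2,3)), X_2 = e^(-4t)(sin(5t)·(1,1) - cos(5t)·(2,3)).
General solution: K_1X_1 + K_2X_2.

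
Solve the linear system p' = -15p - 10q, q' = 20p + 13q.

Coefficient matrix A = [[-15, -10], [20, 13]].
Characteristic polynomial det(A - λI) = λ^2 + 2λ + 5 = 0.
Eigenvalues λ = -1 ± 2i (complex conjugate pair).
For λ=-1+2i: an eigenvector is (-2,3) - i(-1,1) = (-2 + i, 3 - i).
A real fundamental pair from Re and Im of e^((-1+2i)t)v: X_1 = e^(-t)(cos(2t)·(-2,3) + sin(2t)·(-1,1)), X_2 = e^(-t)(sin(2t)·(-2,3) - cos(2t)·(-1,1)).
General solution: c_1X_1 + c_2X_2.

p(t) = -c_1e^(-t)sin(2t) - 2c_1e^(-t)cos(2t) - 2c_2e^(-t)sin(2t) + c_2e^(-t)cos(2t), q(t) = c_1e^(-t)sin(2t) + 3c_1e^(-t)cos(2t) + 3c_2e^(-t)sin(2t) - c_2e^(-t)cos(2t)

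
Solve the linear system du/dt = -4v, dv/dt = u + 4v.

u(t) = 2c_1e^(2t) + 2c_2te^(2t) + 3c_2e^(2t), v(t) = -c_1e^(2t) - c_2te^(2t) - 2c_2e^(2t)

Coefficient matrix A = [[0, -4], [1, 4]].
Characteristic polynomial det(A - λI) = λ^2 - 4λ + 4 = 0.
Single eigenvalue λ = 2 with algebraic multiplicity 2.
Eigenvector v = (2,-1); generalized eigenvector w with (A-λI)w=v is (3,-2).
General solution: e^(2t)[c_1·v + c_2·(t·v + w)].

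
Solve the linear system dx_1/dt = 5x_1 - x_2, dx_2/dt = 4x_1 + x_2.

Coefficient matrix A = [[5, -1], [4, 1]].
Characteristic polynomial det(A - λI) = λ^2 - 6λ + 9 = 0.
Single eigenvalue λ = 3 with algebraic multiplicity 2.
Eigenvector v = (1,2); generalized eigenvector w with (A-λI)w=v is (2,3).
General solution: e^(3t)[K_1·v + K_2·(t·v + w)].

x_1(t) = K_1e^(3t) + K_2te^(3t) + 2K_2e^(3t), x_2(t) = 2K_1e^(3t) + 2K_2te^(3t) + 3K_2e^(3t)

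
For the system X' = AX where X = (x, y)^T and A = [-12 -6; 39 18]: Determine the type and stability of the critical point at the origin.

unstable spiral

A = [[-12,-6],[39,18]]; det(A-λI) = λ^2 - 6λ + 18.
λ = 3 ± 3i: positive real part.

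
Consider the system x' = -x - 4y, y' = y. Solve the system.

x(t) = -c_1e^(-t) - 2c_2e^(t), y(t) = c_2e^(t)

Coefficient matrix A = [[-1, -4], [0, 1]].
Characteristic polynomial det(A - λI) = λ^2 - 1 = 0.
Eigenvalues λ = -1, 1.
For λ=-1: (A-λI) row 1 is [0, -4], so an eigenvector is (-1, 0).
For λ=1: (A-λI) row 1 is [-2, -4], so an eigenvector is (-2, 1).
General solution: c_1e^(-t)(-1,0) + c_2e^(t)(-2,1).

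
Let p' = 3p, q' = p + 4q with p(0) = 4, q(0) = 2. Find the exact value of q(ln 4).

A = [[3,0],[1,4]]; eigenvalues λ = 3, 4.
Eigenvectors: (1,-1) for λ=3, (0,-1) for λ=4.
From the initial condition, c_1 = 4, c_2 = -6.
q(ln 4) = (4)(4^3)(-1) + (-6)(4^4)(-1) = 1280.

1280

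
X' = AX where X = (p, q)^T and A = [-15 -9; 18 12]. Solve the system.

p(t) = -c_1e^(3t) - c_2e^(-6t), q(t) = 2c_1e^(3t) + c_2e^(-6t)

Coefficient matrix A = [[-15, -9], [18, 12]].
Characteristic polynomial det(A - λI) = λ^2 + 3λ - 18 = 0.
Eigenvalues λ = 3, -6.
For λ=3: (A-λI) row 1 is [-18, -9], so an eigenvector is (-1, 2).
For λ=-6: (A-λI) row 1 is [-9, -9], so an eigenvector is (-1, 1).
General solution: c_1e^(3t)(-1,2) + c_2e^(-6t)(-1,1).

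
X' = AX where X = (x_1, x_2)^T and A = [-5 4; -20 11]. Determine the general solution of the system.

x_1(t) = K_1e^(3t)sin(4t) - K_2e^(3t)cos(4t), x_2(t) = 2K_1e^(3t)sin(4t) + K_1e^(3t)cos(4t) + K_2e^(3t)sin(4t) - 2K_2e^(3t)cos(4t)

Coefficient matrix A = [[-5, 4], [-20, 11]].
Characteristic polynomial det(A - λI) = λ^2 - 6λ + 25 = 0.
Eigenvalues λ = 3 ± 4i (complex conjugate pair).
For λ=3+4i: an eigenvector is (0,1) - i(1,2) = (0 - i, 1 - 2i).
A real fundamental pair from Re and Im of e^((3+4i)t)v: X_1 = e^(3t)(cos(4t)·(0,1) + sin(4t)·(1,2)), X_2 = e^(3t)(sin(4t)·(0,1) - cos(4t)·(1,2)).
General solution: K_1X_1 + K_2X_2.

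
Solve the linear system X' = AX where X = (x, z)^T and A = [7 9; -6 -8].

Coefficient matrix A = [[7, 9], [-6, -8]].
Characteristic polynomial det(A - λI) = λ^2 + λ - 2 = 0.
Eigenvalues λ = 1, -2.
For λ=1: (A-λI) row 1 is [6, 9], so an eigenvector is (-3, 2).
For λ=-2: (A-λI) row 1 is [9, 9], so an eigenvector is (-1, 1).
General solution: C_1e^(t)(-3,2) + C_2e^(-2t)(-1,1).

x(t) = -3C_1e^(t) - C_2e^(-2t), z(t) = 2C_1e^(t) + C_2e^(-2t)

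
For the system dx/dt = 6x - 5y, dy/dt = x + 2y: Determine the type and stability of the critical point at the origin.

A = [[6,-5],[1,2]]; det(A-λI) = λ^2 - 8λ + 17.
λ = 4 ± i: positive real part.

unstable spiral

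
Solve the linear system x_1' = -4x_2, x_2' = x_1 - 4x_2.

x_1(t) = -2K_1e^(-2t) - 2K_2te^(-2t) + 3K_2e^(-2t), x_2(t) = -K_1e^(-2t) - K_2te^(-2t) + 2K_2e^(-2t)

Coefficient matrix A = [[0, -4], [1, -4]].
Characteristic polynomial det(A - λI) = λ^2 + 4λ + 4 = 0.
Single eigenvalue λ = -2 with algebraic multiplicity 2.
Eigenvector v = (-2,-1); generalized eigenvector w with (A-λI)w=v is (3,2).
General solution: e^(-2t)[K_1·v + K_2·(t·v + w)].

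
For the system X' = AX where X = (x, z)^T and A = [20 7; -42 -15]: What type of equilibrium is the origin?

saddle

A = [[20,7],[-42,-15]]; det(A-λI) = λ^2 - 5λ - 6.
λ = 6, -1: opposite signs.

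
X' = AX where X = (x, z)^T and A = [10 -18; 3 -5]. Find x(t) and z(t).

x(t) = 3C_1e^(4t) + 2C_2e^(t), z(t) = C_1e^(4t) + C_2e^(t)

Coefficient matrix A = [[10, -18], [3, -5]].
Characteristic polynomial det(A - λI) = λ^2 - 5λ + 4 = 0.
Eigenvalues λ = 4, 1.
For λ=4: (A-λI) row 1 is [6, -18], so an eigenvector is (3, 1).
For λ=1: (A-λI) row 1 is [9, -18], so an eigenvector is (2, 1).
General solution: C_1e^(4t)(3,1) + C_2e^(t)(2,1).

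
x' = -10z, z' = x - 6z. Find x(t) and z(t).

Coefficient matrix A = [[0, -10], [1, -6]].
Characteristic polynomial det(A - λI) = λ^2 + 6λ + 10 = 0.
Eigenvalues λ = -3 ± i (complex conjugate pair).
For λ=-3+i: an eigenvector is (1,0) - i(3,1) = (1 - 3i, 0 - i).
A real fundamental pair from Re and Im of e^((-3+i)t)v: X_1 = e^(-3t)(cos(t)·(1,0) + sin(t)·(3,1)), X_2 = e^(-3t)(sin(t)·(1,0) - cos(t)·(3,1)).
General solution: K_1X_1 + K_2X_2.

x(t) = 3K_1e^(-3t)sin(t) + K_1e^(-3t)cos(t) + K_2e^(-3t)sin(t) - 3K_2e^(-3t)cos(t), z(t) = K_1e^(-3t)sin(t) - K_2e^(-3t)cos(t)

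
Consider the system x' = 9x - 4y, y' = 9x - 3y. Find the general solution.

Coefficient matrix A = [[9, -4], [9, -3]].
Characteristic polynomial det(A - λI) = λ^2 - 6λ + 9 = 0.
Single eigenvalue λ = 3 with algebraic multiplicity 2.
Eigenvector v = (2,3); generalized eigenvector w with (A-λI)w=v is (1,1).
General solution: e^(3t)[c_1·v + c_2·(t·v + w)].

x(t) = 2c_1e^(3t) + 2c_2te^(3t) + c_2e^(3t), y(t) = 3c_1e^(3t) + 3c_2te^(3t) + c_2e^(3t)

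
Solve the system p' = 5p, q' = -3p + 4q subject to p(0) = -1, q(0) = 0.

Coefficient matrix A = [[5, 0], [-3, 4]].
Characteristic polynomial det(A - λI) = λ^2 - 9λ + 20 = 0.
Eigenvalues λ = 4, 5.
For λ=4: (A-λI) row 1 is [1, 0], so an eigenvector is (0, 1).
For λ=5: (A-λI) row 2 is [-3, -1], so an eigenvector is (-1, 3).
General solution: c_1e^(4t)(0,1) + c_2e^(5t)(-1,3).
Applying p(0)=-1, q(0)=0 gives c_1=-3, c_2=1.

p(t) = -e^(5t), q(t) = 3e^(5t) - 3e^(4t)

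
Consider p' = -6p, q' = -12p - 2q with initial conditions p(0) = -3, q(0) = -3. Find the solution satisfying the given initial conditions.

Coefficient matrix A = [[-6, 0], [-12, -2]].
Characteristic polynomial det(A - λI) = λ^2 + 8λ + 12 = 0.
Eigenvalues λ = -2, -6.
For λ=-2: (A-λI) row 1 is [-4, 0], so an eigenvector is (0, -1).
For λ=-6: (A-λI) row 2 is [-12, 4], so an eigenvector is (-1, -3).
General solution: c_1e^(-2t)(0,-1) + c_2e^(-6t)(-1,-3).
Applying p(0)=-3, q(0)=-3 gives c_1=-6, c_2=3.

p(t) = -3e^(-6t), q(t) = 6e^(-2t) - 9e^(-6t)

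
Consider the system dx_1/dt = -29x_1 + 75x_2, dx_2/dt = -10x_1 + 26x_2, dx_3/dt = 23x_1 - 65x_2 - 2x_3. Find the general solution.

Coefficient matrix A = [[-29, 75, 0], [-10, 26, 0], [23, -65, -2]].
det(A - λI) = 0 gives eigenvalues λ = 1, -4, -2.
For λ=1: eigenvector (-5,-2,5).
For λ=-4: eigenvector (3,1,-2).
For λ=-2: eigenvector (0,0,1).
General solution: C_1e^(t)(-5,-2,5) + C_2e^(-4t)(3,1,-2) + C_3e^(-2t)(0,0,1).

x_1(t) = -5C_1e^(t) + 3C_2e^(-4t), x_2(t) = -2C_1e^(t) + C_2e^(-4t), x_3(t) = 5C_1e^(t) - 2C_2e^(-4t) + C_3e^(-2t)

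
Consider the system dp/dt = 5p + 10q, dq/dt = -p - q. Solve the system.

Coefficient matrix A = [[5, 10], [-1, -1]].
Characteristic polynomial det(A - λI) = λ^2 - 4λ + 5 = 0.
Eigenvalues λ = 2 ± i (complex conjugate pair).
For λ=2+i: an eigenvector is (1,0) - i(3,-1) = (1 - 3i, 0 + i).
A real fundamental pair from Re and Im of e^((2+i)t)v: X_1 = e^(2t)(cos(t)·(1,0) + sin(t)·(3,-1)), X_2 = e^(2t)(sin(t)·(1,0) - cos(t)·(3,-1)).
General solution: c_1X_1 + c_2X_2.

p(t) = 3c_1e^(2t)sin(t) + c_1e^(2t)cos(t) + c_2e^(2t)sin(t) - 3c_2e^(2t)cos(t), q(t) = -c_1e^(2t)sin(t) + c_2e^(2t)cos(t)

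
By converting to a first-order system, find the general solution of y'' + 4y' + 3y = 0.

y(t) = c_1e^(-3t) + c_2e^(-t)

Let x_1 = y, x_2 = y'. Then x_1' = x_2 and x_2' = -3x_1 - 4x_2.
A = [[0,1],[-3,-4]]; det(A-λI) = λ^2 + 4λ + 3.
Eigenvalues λ = -3, -1 with eigenvectors (1,-3), (1,-1).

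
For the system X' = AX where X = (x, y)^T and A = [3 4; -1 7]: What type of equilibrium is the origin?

A = [[3,4],[-1,7]]; det(A-λI) = λ^2 - 10λ + 25.
repeated λ = 5 with a single eigenvector.

unstable improper node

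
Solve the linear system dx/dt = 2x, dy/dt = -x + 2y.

x(t) = K_2e^(2t), y(t) = -K_1e^(2t) - K_2te^(2t) + 2K_2e^(2t)

Coefficient matrix A = [[2, 0], [-1, 2]].
Characteristic polynomial det(A - λI) = λ^2 - 4λ + 4 = 0.
Single eigenvalue λ = 2 with algebraic multiplicity 2.
Eigenvector v = (0,-1); generalized eigenvector w with (A-λI)w=v is (1,2).
General solution: e^(2t)[K_1·v + K_2·(t·v + w)].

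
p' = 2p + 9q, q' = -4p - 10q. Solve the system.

Coefficient matrix A = [[2, 9], [-4, -10]].
Characteristic polynomial det(A - λI) = λ^2 + 8λ + 16 = 0.
Single eigenvalue λ = -4 with algebraic multiplicity 2.
Eigenvector v = (3,-2); generalized eigenvector w with (A-λI)w=v is (2,-1).
General solution: e^(-4t)[C_1·v + C_2·(t·v + w)].

p(t) = 3C_1e^(-4t) + 3C_2te^(-4t) + 2C_2e^(-4t), q(t) = -2C_1e^(-4t) - 2C_2te^(-4t) - C_2e^(-4t)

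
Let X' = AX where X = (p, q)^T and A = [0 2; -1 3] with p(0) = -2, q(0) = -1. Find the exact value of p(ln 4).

A = [[0,2],[-1,3]]; eigenvalues λ = 1, 2.
Eigenvectors: (-2,-1) for λ=1, (-1,-1) for λ=2.
From the initial condition, c_1 = 1, c_2 = 0.
p(ln 4) = (1)(4^1)(-2) + (0)(4^2)(-1) = -8.

-8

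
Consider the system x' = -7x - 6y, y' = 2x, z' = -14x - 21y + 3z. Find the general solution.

x(t) = -2c_1e^(-4t) - 3c_2e^(-3t), y(t) = c_1e^(-4t) + 2c_2e^(-3t), z(t) = -c_1e^(-4t) + c_3e^(3t)

Coefficient matrix A = [[-7, -6, 0], [2, 0, 0], [-14, -21, 3]].
det(A - λI) = 0 gives eigenvalues λ = -4, -3, 3.
For λ=-4: eigenvector (-2,1,-1).
For λ=-3: eigenvector (-3,2,0).
For λ=3: eigenvector (0,0,1).
General solution: c_1e^(-4t)(-2,1,-1) + c_2e^(-3t)(-3,2,0) + c_3e^(3t)(0,0,1).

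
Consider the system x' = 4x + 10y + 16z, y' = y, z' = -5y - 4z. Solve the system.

x(t) = K_1e^(4t) - 2K_2e^(-4t) + 2K_3e^(t), y(t) = K_3e^(t), z(t) = K_2e^(-4t) - K_3e^(t)

Coefficient matrix A = [[4, 10, 16], [0, 1, 0], [0, -5, -4]].
det(A - λI) = 0 gives eigenvalues λ = 4, -4, 1.
For λ=4: eigenvector (1,0,0).
For λ=-4: eigenvector (-2,0,1).
For λ=1: eigenvector (2,1,-1).
General solution: K_1e^(4t)(1,0,0) + K_2e^(-4t)(-2,0,1) + K_3e^(t)(2,1,-1).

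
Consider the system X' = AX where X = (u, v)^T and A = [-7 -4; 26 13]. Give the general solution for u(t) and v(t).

u(t) = C_1e^(3t)sin(2t) - C_1e^(3t)cos(2t) - C_2e^(3t)sin(2t) - C_2e^(3t)cos(2t), v(t) = -3C_1e^(3t)sin(2t) + 2C_1e^(3t)cos(2t) + 2C_2e^(3t)sin(2t) + 3C_2e^(3t)cos(2t)

Coefficient matrix A = [[-7, -4], [26, 13]].
Characteristic polynomial det(A - λI) = λ^2 - 6λ + 13 = 0.
Eigenvalues λ = 3 ± 2i (complex conjugate pair).
For λ=3+2i: an eigenvector is (-1,2) - i(1,-3) = (-1 - i, 2 + 3i).
A real fundamental pair from Re and Im of e^((3+2i)t)v: X_1 = e^(3t)(cos(2t)·(-1,2) + sin(2t)·(1,-3)), X_2 = e^(3t)(sin(2t)·(-1,2) - cos(2t)·(1,-3)).
General solution: C_1X_1 + C_2X_2.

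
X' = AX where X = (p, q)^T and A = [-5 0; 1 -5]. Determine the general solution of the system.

p(t) = c_2e^(-5t), q(t) = c_1e^(-5t) + c_2te^(-5t) + 3c_2e^(-5t)

Coefficient matrix A = [[-5, 0], [1, -5]].
Characteristic polynomial det(A - λI) = λ^2 + 10λ + 25 = 0.
Single eigenvalue λ = -5 with algebraic multiplicity 2.
Eigenvector v = (0,1); generalized eigenvector w with (A-λI)w=v is (1,3).
General solution: e^(-5t)[c_1·v + c_2·(t·v + w)].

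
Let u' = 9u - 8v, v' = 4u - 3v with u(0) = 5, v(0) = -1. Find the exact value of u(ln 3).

2895

A = [[9,-8],[4,-3]]; eigenvalues λ = 1, 5.
Eigenvectors: (1,1) for λ=1, (-2,-1) for λ=5.
From the initial condition, c_1 = -7, c_2 = -6.
u(ln 3) = (-7)(3^1)(1) + (-6)(3^5)(-2) = 2895.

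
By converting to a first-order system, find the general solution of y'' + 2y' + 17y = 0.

y(t) = c_1e^(-t)cos(4t) + c_2e^(-t)sin(4t)

Let x_1 = y, x_2 = y'. Then x_1' = x_2 and x_2' = -17x_1 - 2x_2.
A = [[0,1],[-17,-2]]; det(A-λI) = λ^2 + 2λ + 17.
Eigenvalues λ = -1 ± 4i.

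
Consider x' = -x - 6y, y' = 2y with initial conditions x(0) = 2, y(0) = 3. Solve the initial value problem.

Coefficient matrix A = [[-1, -6], [0, 2]].
Characteristic polynomial det(A - λI) = λ^2 - λ - 2 = 0.
Eigenvalues λ = 2, -1.
For λ=2: (A-λI) row 1 is [-3, -6], so an eigenvector is (2, -1).
For λ=-1: (A-λI) row 1 is [0, -6], so an eigenvector is (1, 0).
General solution: K_1e^(2t)(2,-1) + K_2e^(-t)(1,0).
Applying x(0)=2, y(0)=3 gives K_1=-3, K_2=8.

x(t) = -6e^(2t) + 8e^(-t), y(t) = 3e^(2t)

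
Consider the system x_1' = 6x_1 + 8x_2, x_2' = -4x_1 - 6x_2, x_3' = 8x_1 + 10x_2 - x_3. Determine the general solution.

Coefficient matrix A = [[6, 8, 0], [-4, -6, 0], [8, 10, -1]].
det(A - λI) = 0 gives eigenvalues λ = 2, -1, -2.
For λ=2: eigenvector (2,-1,2).
For λ=-1: eigenvector (0,0,1).
For λ=-2: eigenvector (-1,1,-2).
General solution: K_1e^(2t)(2,-1,2) + K_2e^(-t)(0,0,1) + K_3e^(-2t)(-1,1,-2).

x_1(t) = 2K_1e^(2t) - K_3e^(-2t), x_2(t) = -K_1e^(2t) + K_3e^(-2t), x_3(t) = 2K_1e^(2t) + K_2e^(-t) - 2K_3e^(-2t)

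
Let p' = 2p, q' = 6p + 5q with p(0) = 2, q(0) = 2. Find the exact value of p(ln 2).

8

A = [[2,0],[6,5]]; eigenvalues λ = 2, 5.
Eigenvectors: (-1,2) for λ=2, (0,1) for λ=5.
From the initial condition, c_1 = -2, c_2 = 6.
p(ln 2) = (-2)(2^2)(-1) + (6)(2^5)(0) = 8.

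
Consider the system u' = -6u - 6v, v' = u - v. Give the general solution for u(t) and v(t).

Coefficient matrix A = [[-6, -6], [1, -1]].
Characteristic polynomial det(A - λI) = λ^2 + 7λ + 12 = 0.
Eigenvalues λ = -4, -3.
For λ=-4: (A-λI) row 1 is [-2, -6], so an eigenvector is (3, -1).
For λ=-3: (A-λI) row 1 is [-3, -6], so an eigenvector is (2, -1).
General solution: C_1e^(-4t)(3,-1) + C_2e^(-3t)(2,-1).

u(t) = 3C_1e^(-4t) + 2C_2e^(-3t), v(t) = -C_1e^(-4t) - C_2e^(-3t)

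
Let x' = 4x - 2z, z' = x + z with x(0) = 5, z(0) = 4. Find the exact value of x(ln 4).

A = [[4,-2],[1,1]]; eigenvalues λ = 3, 2.
Eigenvectors: (2,1) for λ=3, (1,1) for λ=2.
From the initial condition, c_1 = 1, c_2 = 3.
x(ln 4) = (1)(4^3)(2) + (3)(4^2)(1) = 176.

176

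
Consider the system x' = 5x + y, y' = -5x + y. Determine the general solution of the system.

x(t) = K_1e^(3t)sin(t) - K_2e^(3t)cos(t), y(t) = -2K_1e^(3t)sin(t) + K_1e^(3t)cos(t) + K_2e^(3t)sin(t) + 2K_2e^(3t)cos(t)

Coefficient matrix A = [[5, 1], [-5, 1]].
Characteristic polynomial det(A - λI) = λ^2 - 6λ + 10 = 0.
Eigenvalues λ = 3 ± i (complex conjugate pair).
For λ=3+i: an eigenvector is (0,1) - i(1,-2) = (0 - i, 1 + 2i).
A real fundamental pair from Re and Im of e^((3+i)t)v: X_1 = e^(3t)(cos(t)·(0,1) + sin(t)·(1,-2)), X_2 = e^(3t)(sin(t)·(0,1) - cos(t)·(1,-2)).
General solution: K_1X_1 + K_2X_2.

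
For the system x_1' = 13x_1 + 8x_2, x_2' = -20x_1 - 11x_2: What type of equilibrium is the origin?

A = [[13,8],[-20,-11]]; det(A-λI) = λ^2 - 2λ + 17.
λ = 1 ± 4i: positive real part.

unstable spiral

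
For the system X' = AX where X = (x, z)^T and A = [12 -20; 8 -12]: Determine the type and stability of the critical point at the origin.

A = [[12,-20],[8,-12]]; det(A-λI) = λ^2 + 16.
λ = 0 ± 4i: zero real part.

center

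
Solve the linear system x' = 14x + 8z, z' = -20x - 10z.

Coefficient matrix A = [[14, 8], [-20, -10]].
Characteristic polynomial det(A - λI) = λ^2 - 4λ + 20 = 0.
Eigenvalues λ = 2 ± 4i (complex conjugate pair).
For λ=2+4i: an eigenvector is (-1,2) - i(1,-1) = (-1 - i, 2 + i).
A real fundamental pair from Re and Im of e^((2+4i)t)v: X_1 = e^(2t)(cos(4t)·(-1,2) + sin(4t)·(1,-1)), X_2 = e^(2t)(sin(4t)·(-1,2) - cos(4t)·(1,-1)).
General solution: c_1X_1 + c_2X_2.

x(t) = c_1e^(2t)sin(4t) - c_1e^(2t)cos(4t) - c_2e^(2t)sin(4t) - c_2e^(2t)cos(4t), z(t) = -c_1e^(2t)sin(4t) + 2c_1e^(2t)cos(4t) + 2c_2e^(2t)sin(4t) + c_2e^(2t)cos(4t)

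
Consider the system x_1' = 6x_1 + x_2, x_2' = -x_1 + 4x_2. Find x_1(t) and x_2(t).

x_1(t) = -C_1e^(5t) - C_2te^(5t), x_2(t) = C_1e^(5t) + C_2te^(5t) - C_2e^(5t)

Coefficient matrix A = [[6, 1], [-1, 4]].
Characteristic polynomial det(A - λI) = λ^2 - 10λ + 25 = 0.
Single eigenvalue λ = 5 with algebraic multiplicity 2.
Eigenvector v = (-1,1); generalized eigenvector w with (A-λI)w=v is (0,-1).
General solution: e^(5t)[C_1·v + C_2·(t·v + w)].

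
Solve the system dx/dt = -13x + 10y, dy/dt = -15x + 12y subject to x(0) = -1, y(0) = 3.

Coefficient matrix A = [[-13, 10], [-15, 12]].
Characteristic polynomial det(A - λI) = λ^2 + λ - 6 = 0.
Eigenvalues λ = 2, -3.
For λ=2: (A-λI) row 1 is [-15, 10], so an eigenvector is (-2, -3).
For λ=-3: (A-λI) row 1 is [-10, 10], so an eigenvector is (-1, -1).
General solution: C_1e^(2t)(-2,-3) + C_2e^(-3t)(-1,-1).
Applying x(0)=-1, y(0)=3 gives C_1=-4, C_2=9.

x(t) = 8e^(2t) - 9e^(-3t), y(t) = 12e^(2t) - 9e^(-3t)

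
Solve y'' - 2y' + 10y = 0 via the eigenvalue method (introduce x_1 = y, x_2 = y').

Let x_1 = y, x_2 = y'. Then x_1' = x_2 and x_2' = -10x_1 + 2x_2.
A = [[0,1],[-10,2]]; det(A-λI) = λ^2 - 2λ + 10.
Eigenvalues λ = 1 ± 3i.

y(t) = K_1e^(t)cos(3t) + K_2e^(t)sin(3t)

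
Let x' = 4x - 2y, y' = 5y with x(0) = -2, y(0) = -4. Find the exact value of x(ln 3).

A = [[4,-2],[0,5]]; eigenvalues λ = 5, 4.
Eigenvectors: (2,-1) for λ=5, (-1,0) for λ=4.
From the initial condition, c_1 = 4, c_2 = 10.
x(ln 3) = (4)(3^5)(2) + (10)(3^4)(-1) = 1134.

1134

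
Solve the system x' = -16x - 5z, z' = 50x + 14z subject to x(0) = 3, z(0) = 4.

x(t) = -13e^(-t)sin(5t) + 3e^(-t)cos(5t), z(t) = 42e^(-t)sin(5t) + 4e^(-t)cos(5t)

Coefficient matrix A = [[-16, -5], [50, 14]].
Characteristic polynomial det(A - λI) = λ^2 + 2λ + 26 = 0.
Eigenvalues λ = -1 ± 5i (complex conjugate pair).
For λ=-1+5i: an eigenvector is (1,-3) - i(0,1) = (1, -3 - i).
A real fundamental pair from Re and Im of e^((-1+5i)t)v: X_1 = e^(-t)(cos(5t)·(1,-3) + sin(5t)·(0,1)), X_2 = e^(-t)(sin(5t)·(1,-3) - cos(5t)·(0,1)).
General solution: c_1X_1 + c_2X_2.
Applying x(0)=3, z(0)=4 gives c_1=3, c_2=-13.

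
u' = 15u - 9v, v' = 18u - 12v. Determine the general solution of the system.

u(t) = -C_1e^(6t) - C_2e^(-3t), v(t) = -C_1e^(6t) - 2C_2e^(-3t)

Coefficient matrix A = [[15, -9], [18, -12]].
Characteristic polynomial det(A - λI) = λ^2 - 3λ - 18 = 0.
Eigenvalues λ = 6, -3.
For λ=6: (A-λI) row 1 is [9, -9], so an eigenvector is (-1, -1).
For λ=-3: (A-λI) row 1 is [18, -9], so an eigenvector is (-1, -2).
General solution: C_1e^(6t)(-1,-1) + C_2e^(-3t)(-1,-2).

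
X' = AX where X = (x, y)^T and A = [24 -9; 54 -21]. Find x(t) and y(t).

x(t) = -C_1e^(6t) + C_2e^(-3t), y(t) = -2C_1e^(6t) + 3C_2e^(-3t)

Coefficient matrix A = [[24, -9], [54, -21]].
Characteristic polynomial det(A - λI) = λ^2 - 3λ - 18 = 0.
Eigenvalues λ = 6, -3.
For λ=6: (A-λI) row 1 is [18, -9], so an eigenvector is (-1, -2).
For λ=-3: (A-λI) row 1 is [27, -9], so an eigenvector is (1, 3).
General solution: C_1e^(6t)(-1,-2) + C_2e^(-3t)(1,3).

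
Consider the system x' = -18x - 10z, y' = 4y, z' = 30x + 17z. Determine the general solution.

Coefficient matrix A = [[-18, 0, -10], [0, 4, 0], [30, 0, 17]].
det(A - λI) = 0 gives eigenvalues λ = 2, 4, -3.
For λ=2: eigenvector (1,0,-2).
For λ=4: eigenvector (0,1,0).
For λ=-3: eigenvector (2,0,-3).
General solution: C_1e^(2t)(1,0,-2) + C_2e^(4t)(0,1,0) + C_3e^(-3t)(2,0,-3).

x(t) = C_1e^(2t) + 2C_3e^(-3t), y(t) = C_2e^(4t), z(t) = -2C_1e^(2t) - 3C_3e^(-3t)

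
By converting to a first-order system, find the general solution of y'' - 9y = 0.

y(t) = C_1e^(-3t) + C_2e^(3t)

Let x_1 = y, x_2 = y'. Then x_1' = x_2 and x_2' = 9x_1.
A = [[0,1],[9,0]]; det(A-λI) = λ^2 - 9.
Eigenvalues λ = -3, 3 with eigenvectors (1,-3), (1,3).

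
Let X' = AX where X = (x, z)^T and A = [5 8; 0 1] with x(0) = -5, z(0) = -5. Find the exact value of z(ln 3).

-15

A = [[5,8],[0,1]]; eigenvalues λ = 5, 1.
Eigenvectors: (-1,0) for λ=5, (-2,1) for λ=1.
From the initial condition, c_1 = 15, c_2 = -5.
z(ln 3) = (15)(3^5)(0) + (-5)(3^1)(1) = -15.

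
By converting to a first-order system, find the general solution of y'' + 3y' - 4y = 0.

Let x_1 = y, x_2 = y'. Then x_1' = x_2 and x_2' = 4x_1 - 3x_2.
A = [[0,1],[4,-3]]; det(A-λI) = λ^2 + 3λ - 4.
Eigenvalues λ = -4, 1 with eigenvectors (1,-4), (1,1).

y(t) = K_1e^(-4t) + K_2e^(t)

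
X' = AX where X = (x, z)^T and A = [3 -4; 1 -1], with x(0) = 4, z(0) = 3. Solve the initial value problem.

x(t) = -4te^(t) + 4e^(t), z(t) = -2te^(t) + 3e^(t)

Coefficient matrix A = [[3, -4], [1, -1]].
Characteristic polynomial det(A - λI) = λ^2 - 2λ + 1 = 0.
Single eigenvalue λ = 1 with algebraic multiplicity 2.
Eigenvector v = (2,1); generalized eigenvector w with (A-λI)w=v is (3,1).
General solution: e^(t)[K_1·v + K_2·(t·v + w)].
Applying x(0)=4, z(0)=3 gives K_1=5, K_2=-2.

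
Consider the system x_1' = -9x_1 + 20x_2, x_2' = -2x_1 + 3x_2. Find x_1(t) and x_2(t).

Coefficient matrix A = [[-9, 20], [-2, 3]].
Characteristic polynomial det(A - λI) = λ^2 + 6λ + 13 = 0.
Eigenvalues λ = -3 ± 2i (complex conjugate pair).
For λ=-3+2i: an eigenvector is (1,0) - i(-3,-1) = (1 + 3i, 0 + i).
A real fundamental pair from Re and Im of e^((-3+2i)t)v: X_1 = e^(-3t)(cos(2t)·(1,0) + sin(2t)·(-3,-1)), X_2 = e^(-3t)(sin(2t)·(1,0) - cos(2t)·(-3,-1)).
General solution: C_1X_1 + C_2X_2.

x_1(t) = -3C_1e^(-3t)sin(2t) + C_1e^(-3t)cos(2t) + C_2e^(-3t)sin(2t) + 3C_2e^(-3t)cos(2t), x_2(t) = -C_1e^(-3t)sin(2t) + C_2e^(-3t)cos(2t)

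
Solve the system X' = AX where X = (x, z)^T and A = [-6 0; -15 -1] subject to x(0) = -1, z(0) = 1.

Coefficient matrix A = [[-6, 0], [-15, -1]].
Characteristic polynomial det(A - λI) = λ^2 + 7λ + 6 = 0.
Eigenvalues λ = -1, -6.
For λ=-1: (A-λI) row 1 is [-5, 0], so an eigenvector is (0, 1).
For λ=-6: (A-λI) row 2 is [-15, 5], so an eigenvector is (-1, -3).
General solution: c_1e^(-t)(0,1) + c_2e^(-6t)(-1,-3).
Applying x(0)=-1, z(0)=1 gives c_1=4, c_2=1.

x(t) = -e^(-6t), z(t) = 4e^(-t) - 3e^(-6t)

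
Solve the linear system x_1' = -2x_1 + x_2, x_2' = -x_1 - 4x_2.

Coefficient matrix A = [[-2, 1], [-1, -4]].
Characteristic polynomial det(A - λI) = λ^2 + 6λ + 9 = 0.
Single eigenvalue λ = -3 with algebraic multiplicity 2.
Eigenvector v = (-1,1); generalized eigenvector w with (A-λI)w=v is (-2,1).
General solution: e^(-3t)[K_1·v + K_2·(t·v + w)].

x_1(t) = -K_1e^(-3t) - K_2te^(-3t) - 2K_2e^(-3t), x_2(t) = K_1e^(-3t) + K_2te^(-3t) + K_2e^(-3t)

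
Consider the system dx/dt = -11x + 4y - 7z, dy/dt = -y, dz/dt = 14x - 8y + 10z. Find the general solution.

x(t) = -c_1e^(3t) - c_2e^(-t) - c_3e^(-4t), y(t) = c_2e^(-t), z(t) = 2c_1e^(3t) + 2c_2e^(-t) + c_3e^(-4t)

Coefficient matrix A = [[-11, 4, -7], [0, -1, 0], [14, -8, 10]].
det(A - λI) = 0 gives eigenvalues λ = 3, -1, -4.
For λ=3: eigenvector (-1,0,2).
For λ=-1: eigenvector (-1,1,2).
For λ=-4: eigenvector (-1,0,1).
General solution: c_1e^(3t)(-1,0,2) + c_2e^(-t)(-1,1,2) + c_3e^(-4t)(-1,0,1).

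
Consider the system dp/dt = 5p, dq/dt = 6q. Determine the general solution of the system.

p(t) = c_2e^(5t), q(t) = -c_1e^(6t)

Coefficient matrix A = [[5, 0], [0, 6]].
Characteristic polynomial det(A - λI) = λ^2 - 11λ + 30 = 0.
Eigenvalues λ = 6, 5.
For λ=6: (A-λI) row 1 is [-1, 0], so an eigenvector is (0, -1).
For λ=5: (A-λI) row 2 is [0, 1], so an eigenvector is (1, 0).
General solution: c_1e^(6t)(0,-1) + c_2e^(5t)(1,0).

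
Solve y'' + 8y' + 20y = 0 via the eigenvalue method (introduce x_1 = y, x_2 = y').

Let x_1 = y, x_2 = y'. Then x_1' = x_2 and x_2' = -20x_1 - 8x_2.
A = [[0,1],[-20,-8]]; det(A-λI) = λ^2 + 8λ + 20.
Eigenvalues λ = -4 ± 2i.

y(t) = c_1e^(-4t)cos(2t) + c_2e^(-4t)sin(2t)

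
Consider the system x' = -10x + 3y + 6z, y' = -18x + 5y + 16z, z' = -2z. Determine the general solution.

x(t) = C_1e^(-4t) + C_2e^(-t) - 3C_3e^(-2t), y(t) = 2C_1e^(-4t) + 3C_2e^(-t) - 10C_3e^(-2t), z(t) = C_3e^(-2t)

Coefficient matrix A = [[-10, 3, 6], [-18, 5, 16], [0, 0, -2]].
det(A - λI) = 0 gives eigenvalues λ = -4, -1, -2.
For λ=-4: eigenvector (1,2,0).
For λ=-1: eigenvector (1,3,0).
For λ=-2: eigenvector (-3,-10,1).
General solution: C_1e^(-4t)(1,2,0) + C_2e^(-t)(1,3,0) + C_3e^(-2t)(-3,-10,1).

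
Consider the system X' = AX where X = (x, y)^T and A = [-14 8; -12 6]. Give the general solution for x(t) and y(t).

x(t) = K_1e^(-6t) + 2K_2e^(-2t), y(t) = K_1e^(-6t) + 3K_2e^(-2t)

Coefficient matrix A = [[-14, 8], [-12, 6]].
Characteristic polynomial det(A - λI) = λ^2 + 8λ + 12 = 0.
Eigenvalues λ = -6, -2.
For λ=-6: (A-λI) row 1 is [-8, 8], so an eigenvector is (1, 1).
For λ=-2: (A-λI) row 1 is [-12, 8], so an eigenvector is (2, 3).
General solution: K_1e^(-6t)(1,1) + K_2e^(-2t)(2,3).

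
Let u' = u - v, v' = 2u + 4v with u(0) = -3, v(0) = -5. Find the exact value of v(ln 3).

-333

A = [[1,-1],[2,4]]; eigenvalues λ = 2, 3.
Eigenvectors: (1,-1) for λ=2, (-1,2) for λ=3.
From the initial condition, c_1 = -11, c_2 = -8.
v(ln 3) = (-11)(3^2)(-1) + (-8)(3^3)(2) = -333.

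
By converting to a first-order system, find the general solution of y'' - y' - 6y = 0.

y(t) = c_1e^(-2t) + c_2e^(3t)

Let x_1 = y, x_2 = y'. Then x_1' = x_2 and x_2' = 6x_1 + x_2.
A = [[0,1],[6,1]]; det(A-λI) = λ^2 - λ - 6.
Eigenvalues λ = -2, 3 with eigenvectors (1,-2), (1,3).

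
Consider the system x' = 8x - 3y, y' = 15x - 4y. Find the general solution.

x(t) = K_1e^(2t)sin(3t) - K_2e^(2t)cos(3t), y(t) = 2K_1e^(2t)sin(3t) - K_1e^(2t)cos(3t) - K_2e^(2t)sin(3t) - 2K_2e^(2t)cos(3t)

Coefficient matrix A = [[8, -3], [15, -4]].
Characteristic polynomial det(A - λI) = λ^2 - 4λ + 13 = 0.
Eigenvalues λ = 2 ± 3i (complex conjugate pair).
For λ=2+3i: an eigenvector is (0,-1) - i(1,2) = (0 - i, -1 - 2i).
A real fundamental pair from Re and Im of e^((2+3i)t)v: X_1 = e^(2t)(cos(3t)·(0,-1) + sin(3t)·(1,2)), X_2 = e^(2t)(sin(3t)·(0,-1) - cos(3t)·(1,2)).
General solution: K_1X_1 + K_2X_2.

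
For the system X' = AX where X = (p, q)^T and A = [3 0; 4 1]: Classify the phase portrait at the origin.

unstable node

A = [[3,0],[4,1]]; det(A-λI) = λ^2 - 4λ + 3.
λ = 3, 1: both positive.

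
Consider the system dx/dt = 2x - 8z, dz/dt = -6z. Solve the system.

x(t) = -C_1e^(2t) + C_2e^(-6t), z(t) = C_2e^(-6t)

Coefficient matrix A = [[2, -8], [0, -6]].
Characteristic polynomial det(A - λI) = λ^2 + 4λ - 12 = 0.
Eigenvalues λ = 2, -6.
For λ=2: (A-λI) row 1 is [0, -8], so an eigenvector is (-1, 0).
For λ=-6: (A-λI) row 1 is [8, -8], so an eigenvector is (1, 1).
General solution: C_1e^(2t)(-1,0) + C_2e^(-6t)(1,1).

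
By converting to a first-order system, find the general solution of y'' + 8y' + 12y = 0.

Let x_1 = y, x_2 = y'. Then x_1' = x_2 and x_2' = -12x_1 - 8x_2.
A = [[0,1],[-12,-8]]; det(A-λI) = λ^2 + 8λ + 12.
Eigenvalues λ = -2, -6 with eigenvectors (1,-2), (1,-6).

y(t) = c_1e^(-2t) + c_2e^(-6t)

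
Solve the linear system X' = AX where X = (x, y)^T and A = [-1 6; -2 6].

Coefficient matrix A = [[-1, 6], [-2, 6]].
Characteristic polynomial det(A - λI) = λ^2 - 5λ + 6 = 0.
Eigenvalues λ = 3, 2.
For λ=3: (A-λI) row 1 is [-4, 6], so an eigenvector is (-3, -2).
For λ=2: (A-λI) row 1 is [-3, 6], so an eigenvector is (2, 1).
General solution: C_1e^(3t)(-3,-2) + C_2e^(2t)(2,1).

x(t) = -3C_1e^(3t) + 2C_2e^(2t), y(t) = -2C_1e^(3t) + C_2e^(2t)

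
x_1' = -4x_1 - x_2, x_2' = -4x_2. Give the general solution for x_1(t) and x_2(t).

Coefficient matrix A = [[-4, -1], [0, -4]].
Characteristic polynomial det(A - λI) = λ^2 + 8λ + 16 = 0.
Single eigenvalue λ = -4 with algebraic multiplicity 2.
Eigenvector v = (1,0); generalized eigenvector w with (A-λI)w=v is (-2,-1).
General solution: e^(-4t)[K_1·v + K_2·(t·v + w)].

x_1(t) = K_1e^(-4t) + K_2te^(-4t) - 2K_2e^(-4t), x_2(t) = -K_2e^(-4t)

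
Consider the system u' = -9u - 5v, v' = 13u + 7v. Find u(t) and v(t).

Coefficient matrix A = [[-9, -5], [13, 7]].
Characteristic polynomial det(A - λI) = λ^2 + 2λ + 2 = 0.
Eigenvalues λ = -1 ± i (complex conjugate pair).
For λ=-1+i: an eigenvector is (-1,2) - i(-2,3) = (-1 + 2i, 2 - 3i).
A real fundamental pair from Re and Im of e^((-1+i)t)v: X_1 = e^(-t)(cos(t)·(-1,2) + sin(t)·(-2,3)), X_2 = e^(-t)(sin(t)·(-1,2) - cos(t)·(-2,3)).
General solution: K_1X_1 + K_2X_2.

u(t) = -2K_1e^(-t)sin(t) - K_1e^(-t)cos(t) - K_2e^(-t)sin(t) + 2K_2e^(-t)cos(t), v(t) = 3K_1e^(-t)sin(t) + 2K_1e^(-t)cos(t) + 2K_2e^(-t)sin(t) - 3K_2e^(-t)cos(t)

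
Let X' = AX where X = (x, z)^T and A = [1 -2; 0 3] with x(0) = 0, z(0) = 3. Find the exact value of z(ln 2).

A = [[1,-2],[0,3]]; eigenvalues λ = 3, 1.
Eigenvectors: (-1,1) for λ=3, (1,0) for λ=1.
From the initial condition, c_1 = 3, c_2 = 3.
z(ln 2) = (3)(2^3)(1) + (3)(2^1)(0) = 24.

24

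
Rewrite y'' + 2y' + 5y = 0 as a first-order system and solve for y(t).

y(t) = C_1e^(-t)cos(2t) + C_2e^(-t)sin(2t)

Let x_1 = y, x_2 = y'. Then x_1' = x_2 and x_2' = -5x_1 - 2x_2.
A = [[0,1],[-5,-2]]; det(A-λI) = λ^2 + 2λ + 5.
Eigenvalues λ = -1 ± 2i.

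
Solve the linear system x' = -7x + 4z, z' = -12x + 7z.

x(t) = 2K_1e^(-t) - K_2e^(t), z(t) = 3K_1e^(-t) - 2K_2e^(t)

Coefficient matrix A = [[-7, 4], [-12, 7]].
Characteristic polynomial det(A - λI) = λ^2 - 1 = 0.
Eigenvalues λ = -1, 1.
For λ=-1: (A-λI) row 1 is [-6, 4], so an eigenvector is (2, 3).
For λ=1: (A-λI) row 1 is [-8, 4], so an eigenvector is (-1, -2).
General solution: K_1e^(-t)(2,3) + K_2e^(t)(-1,-2).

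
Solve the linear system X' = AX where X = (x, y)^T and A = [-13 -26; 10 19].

Coefficient matrix A = [[-13, -26], [10, 19]].
Characteristic polynomial det(A - λI) = λ^2 - 6λ + 13 = 0.
Eigenvalues λ = 3 ± 2i (complex conjugate pair).
For λ=3+2i: an eigenvector is (-2,1) - i(3,-2) = (-2 - 3i, 1 + 2i).
A real fundamental pair from Re and Im of e^((3+2i)t)v: X_1 = e^(3t)(cos(2t)·(-2,1) + sin(2t)·(3,-2)), X_2 = e^(3t)(sin(2t)·(-2,1) - cos(2t)·(3,-2)).
General solution: c_1X_1 + c_2X_2.

x(t) = 3c_1e^(3t)sin(2t) - 2c_1e^(3t)cos(2t) - 2c_2e^(3t)sin(2t) - 3c_2e^(3t)cos(2t), y(t) = -2c_1e^(3t)sin(2t) + c_1e^(3t)cos(2t) + c_2e^(3t)sin(2t) + 2c_2e^(3t)cos(2t)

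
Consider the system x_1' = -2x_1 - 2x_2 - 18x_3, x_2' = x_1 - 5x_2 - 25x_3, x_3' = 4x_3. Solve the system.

Coefficient matrix A = [[-2, -2, -18], [1, -5, -25], [0, 0, 4]].
det(A - λI) = 0 gives eigenvalues λ = -4, -3, 4.
For λ=-4: eigenvector (-1,-1,0).
For λ=-3: eigenvector (2,1,0).
For λ=4: eigenvector (-2,-3,1).
General solution: C_1e^(-4t)(-1,-1,0) + C_2e^(-3t)(2,1,0) + C_3e^(4t)(-2,-3,1).

x_1(t) = -C_1e^(-4t) + 2C_2e^(-3t) - 2C_3e^(4t), x_2(t) = -C_1e^(-4t) + C_2e^(-3t) - 3C_3e^(4t), x_3(t) = C_3e^(4t)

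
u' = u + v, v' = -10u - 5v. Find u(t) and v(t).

Coefficient matrix A = [[1, 1], [-10, -5]].
Characteristic polynomial det(A - λI) = λ^2 + 4λ + 5 = 0.
Eigenvalues λ = -2 ± i (complex conjugate pair).
For λ=-2+i: an eigenvector is (-1,3) - i(0,1) = (-1, 3 - i).
A real fundamental pair from Re and Im of e^((-2+i)t)v: X_1 = e^(-2t)(cos(t)·(-1,3) + sin(t)·(0,1)), X_2 = e^(-2t)(sin(t)·(-1,3) - cos(t)·(0,1)).
General solution: K_1X_1 + K_2X_2.

u(t) = -K_1e^(-2t)cos(t) - K_2e^(-2t)sin(t), v(t) = K_1e^(-2t)sin(t) + 3K_1e^(-2t)cos(t) + 3K_2e^(-2t)sin(t) - K_2e^(-2t)cos(t)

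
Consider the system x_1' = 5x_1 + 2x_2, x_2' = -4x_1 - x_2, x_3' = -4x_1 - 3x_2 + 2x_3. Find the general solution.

Coefficient matrix A = [[5, 2, 0], [-4, -1, 0], [-4, -3, 2]].
det(A - λI) = 0 gives eigenvalues λ = 3, 1, 2.
For λ=3: eigenvector (1,-1,-1).
For λ=1: eigenvector (-1,2,2).
For λ=2: eigenvector (0,0,1).
General solution: c_1e^(3t)(1,-1,-1) + c_2e^(t)(-1,2,2) + c_3e^(2t)(0,0,1).

x_1(t) = c_1e^(3t) - c_2e^(t), x_2(t) = -c_1e^(3t) + 2c_2e^(t), x_3(t) = -c_1e^(3t) + 2c_2e^(t) + c_3e^(2t)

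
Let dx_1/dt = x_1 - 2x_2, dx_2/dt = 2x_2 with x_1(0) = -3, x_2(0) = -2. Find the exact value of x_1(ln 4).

36

A = [[1,-2],[0,2]]; eigenvalues λ = 1, 2.
Eigenvectors: (-1,0) for λ=1, (-2,1) for λ=2.
From the initial condition, c_1 = 7, c_2 = -2.
x_1(ln 4) = (7)(4^1)(-1) + (-2)(4^2)(-2) = 36.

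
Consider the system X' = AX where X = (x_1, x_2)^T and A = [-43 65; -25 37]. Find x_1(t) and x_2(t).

x_1(t) = 2K_1e^(-3t)sin(5t) + 3K_1e^(-3t)cos(5t) + 3K_2e^(-3t)sin(5t) - 2K_2e^(-3t)cos(5t), x_2(t) = K_1e^(-3t)sin(5t) + 2K_1e^(-3t)cos(5t) + 2K_2e^(-3t)sin(5t) - K_2e^(-3t)cos(5t)

Coefficient matrix A = [[-43, 65], [-25, 37]].
Characteristic polynomial det(A - λI) = λ^2 + 6λ + 34 = 0.
Eigenvalues λ = -3 ± 5i (complex conjugate pair).
For λ=-3+5i: an eigenvector is (3,2) - i(2,1) = (3 - 2i, 2 - i).
A real fundamental pair from Re and Im of e^((-3+5i)t)v: X_1 = e^(-3t)(cos(5t)·(3,2) + sin(5t)·(2,1)), X_2 = e^(-3t)(sin(5t)·(3,2) - cos(5t)·(2,1)).
General solution: K_1X_1 + K_2X_2.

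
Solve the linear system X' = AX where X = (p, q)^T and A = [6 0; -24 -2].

p(t) = C_2e^(6t), q(t) = -C_1e^(-2t) - 3C_2e^(6t)

Coefficient matrix A = [[6, 0], [-24, -2]].
Characteristic polynomial det(A - λI) = λ^2 - 4λ - 12 = 0.
Eigenvalues λ = -2, 6.
For λ=-2: (A-λI) row 1 is [8, 0], so an eigenvector is (0, -1).
For λ=6: (A-λI) row 2 is [-24, -8], so an eigenvector is (1, -3).
General solution: C_1e^(-2t)(0,-1) + C_2e^(6t)(1,-3).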